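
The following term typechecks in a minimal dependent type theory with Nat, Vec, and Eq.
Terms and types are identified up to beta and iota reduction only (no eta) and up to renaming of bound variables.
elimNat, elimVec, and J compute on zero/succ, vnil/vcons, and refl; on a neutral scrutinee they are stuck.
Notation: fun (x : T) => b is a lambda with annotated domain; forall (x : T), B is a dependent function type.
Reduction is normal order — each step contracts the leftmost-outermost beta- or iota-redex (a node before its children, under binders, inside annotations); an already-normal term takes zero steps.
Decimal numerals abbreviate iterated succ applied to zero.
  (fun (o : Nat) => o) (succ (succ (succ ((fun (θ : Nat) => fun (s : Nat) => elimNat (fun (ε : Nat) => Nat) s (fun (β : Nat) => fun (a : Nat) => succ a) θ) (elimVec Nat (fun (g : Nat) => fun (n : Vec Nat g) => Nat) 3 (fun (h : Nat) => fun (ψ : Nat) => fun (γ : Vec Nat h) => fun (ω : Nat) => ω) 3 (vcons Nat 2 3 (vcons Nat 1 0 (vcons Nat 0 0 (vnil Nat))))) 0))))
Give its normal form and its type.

resulting normal form:
  6
type:
  Nat
observation: reduction starts at a beta-redex, and 29 normal-order steps reach the normal form.


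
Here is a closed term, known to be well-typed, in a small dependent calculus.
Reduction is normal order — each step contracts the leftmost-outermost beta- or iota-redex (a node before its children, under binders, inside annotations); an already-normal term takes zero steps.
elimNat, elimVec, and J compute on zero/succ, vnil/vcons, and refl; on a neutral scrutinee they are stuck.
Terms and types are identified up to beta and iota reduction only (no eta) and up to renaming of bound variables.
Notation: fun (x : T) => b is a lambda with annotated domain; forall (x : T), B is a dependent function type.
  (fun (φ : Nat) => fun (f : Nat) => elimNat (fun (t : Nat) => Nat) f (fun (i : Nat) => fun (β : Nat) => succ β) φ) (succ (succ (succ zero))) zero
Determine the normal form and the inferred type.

resulting normal form:
  succ (succ (succ zero))
the term's type:
  Nat


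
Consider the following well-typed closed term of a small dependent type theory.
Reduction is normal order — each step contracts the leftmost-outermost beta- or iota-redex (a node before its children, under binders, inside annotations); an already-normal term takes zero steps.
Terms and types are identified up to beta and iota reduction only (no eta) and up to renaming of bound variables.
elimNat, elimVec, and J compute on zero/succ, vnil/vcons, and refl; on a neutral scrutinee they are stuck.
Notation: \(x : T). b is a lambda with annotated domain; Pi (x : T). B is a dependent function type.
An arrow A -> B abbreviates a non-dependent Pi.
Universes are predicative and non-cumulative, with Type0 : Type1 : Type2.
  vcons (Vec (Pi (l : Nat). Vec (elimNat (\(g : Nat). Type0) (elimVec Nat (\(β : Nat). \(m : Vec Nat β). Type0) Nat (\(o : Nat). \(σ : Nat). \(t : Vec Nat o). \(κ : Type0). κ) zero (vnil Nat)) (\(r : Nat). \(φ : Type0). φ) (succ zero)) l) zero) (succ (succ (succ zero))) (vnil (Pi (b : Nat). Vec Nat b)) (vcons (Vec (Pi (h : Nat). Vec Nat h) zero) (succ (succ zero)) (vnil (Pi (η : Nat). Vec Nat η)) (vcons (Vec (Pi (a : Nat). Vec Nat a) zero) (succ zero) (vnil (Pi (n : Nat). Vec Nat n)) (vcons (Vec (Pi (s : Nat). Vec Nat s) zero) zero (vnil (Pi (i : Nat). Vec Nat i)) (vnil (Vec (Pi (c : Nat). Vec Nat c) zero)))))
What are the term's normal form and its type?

resulting normal form:
  vcons (Vec (Pi (l : Nat). Vec Nat l) zero) (succ (succ (succ zero))) (vnil (Pi (g : Nat). Vec Nat g)) (vcons (Vec (Pi (β : Nat). Vec Nat β) zero) (succ (succ zero)) (vnil (Pi (m : Nat). Vec Nat m)) (vcons (Vec (Pi (o : Nat). Vec Nat o) zero) (succ zero) (vnil (Pi (σ : Nat). Vec Nat σ)) (vcons (Vec (Pi (t : Nat). Vec Nat t) zero) zero (vnil (Pi (κ : Nat). Vec Nat κ)) (vnil (Vec (Pi (r : Nat). Vec Nat r) zero)))))
type:
  Vec (Vec (Pi (l : Nat). Vec Nat l) zero) (succ (succ (succ (succ zero))))
observation: reduction starts at an elimNat iota-redex, and 5 normal-order steps reach the normal form.


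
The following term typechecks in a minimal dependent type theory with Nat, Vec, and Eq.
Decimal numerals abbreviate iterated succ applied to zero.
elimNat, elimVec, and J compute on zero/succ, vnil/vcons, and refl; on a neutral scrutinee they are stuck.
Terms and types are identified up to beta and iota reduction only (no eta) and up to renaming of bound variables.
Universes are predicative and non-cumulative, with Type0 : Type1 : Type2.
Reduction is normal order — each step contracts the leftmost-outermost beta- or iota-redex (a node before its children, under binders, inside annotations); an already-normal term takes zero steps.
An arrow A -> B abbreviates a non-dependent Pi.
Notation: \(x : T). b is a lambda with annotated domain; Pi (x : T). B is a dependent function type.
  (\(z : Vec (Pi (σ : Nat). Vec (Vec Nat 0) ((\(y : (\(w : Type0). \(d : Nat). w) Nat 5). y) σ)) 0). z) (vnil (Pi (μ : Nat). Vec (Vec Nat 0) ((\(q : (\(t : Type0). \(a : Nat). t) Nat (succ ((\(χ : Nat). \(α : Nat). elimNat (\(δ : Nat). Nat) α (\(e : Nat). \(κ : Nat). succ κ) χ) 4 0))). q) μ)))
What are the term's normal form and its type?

normal form:
  vnil (Pi (z : Nat). Vec (Vec Nat 0) z)
inferred type:
  Vec (Pi (z : Nat). Vec (Vec Nat 0) z) 0


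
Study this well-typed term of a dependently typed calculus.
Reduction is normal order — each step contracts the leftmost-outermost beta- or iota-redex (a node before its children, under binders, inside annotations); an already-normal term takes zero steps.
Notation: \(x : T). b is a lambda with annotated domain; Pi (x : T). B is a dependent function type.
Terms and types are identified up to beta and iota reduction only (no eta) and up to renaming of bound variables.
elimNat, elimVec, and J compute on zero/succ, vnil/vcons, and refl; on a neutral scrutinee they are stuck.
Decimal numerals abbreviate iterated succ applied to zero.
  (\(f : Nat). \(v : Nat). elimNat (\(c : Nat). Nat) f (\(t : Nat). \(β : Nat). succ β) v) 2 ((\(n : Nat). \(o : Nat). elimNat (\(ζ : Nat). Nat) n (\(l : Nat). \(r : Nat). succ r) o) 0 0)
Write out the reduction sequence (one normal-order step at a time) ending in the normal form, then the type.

normal-order reduction:
  (\(f : Nat). \(v : Nat). elimNat (\(c : Nat). Nat) f (\(t : Nat). \(β : Nat). succ β) v) 2 ((\(n : Nat). \(o : Nat). elimNat (\(ζ : Nat). Nat) n (\(l : Nat). \(r : Nat). succ r) o) 0 0)
  ~> (\(f : Nat). elimNat (\(v : Nat). Nat) 2 (\(c : Nat). \(t : Nat). succ t) f) ((\(β : Nat). \(n : Nat). elimNat (\(o : Nat). Nat) β (\(ζ : Nat). \(l : Nat). succ l) n) 0 0)
  ~> elimNat (\(f : Nat). Nat) 2 (\(v : Nat). \(c : Nat). succ c) ((\(t : Nat). \(β : Nat). elimNat (\(n : Nat). Nat) t (\(o : Nat). \(ζ : Nat). succ ζ) β) 0 0)
  ~> elimNat (\(f : Nat). Nat) 2 (\(v : Nat). \(c : Nat). succ c) ((\(t : Nat). elimNat (\(β : Nat). Nat) 0 (\(n : Nat). \(o : Nat). succ o) t) 0)
  ~> elimNat (\(f : Nat). Nat) 2 (\(v : Nat). \(c : Nat). succ c) (elimNat (\(t : Nat). Nat) 0 (\(β : Nat). \(n : Nat). succ n) 0)
  ~> elimNat (\(f : Nat). Nat) 2 (\(v : Nat). \(c : Nat). succ c) 0
  ~> 2
inferred type:
  Nat


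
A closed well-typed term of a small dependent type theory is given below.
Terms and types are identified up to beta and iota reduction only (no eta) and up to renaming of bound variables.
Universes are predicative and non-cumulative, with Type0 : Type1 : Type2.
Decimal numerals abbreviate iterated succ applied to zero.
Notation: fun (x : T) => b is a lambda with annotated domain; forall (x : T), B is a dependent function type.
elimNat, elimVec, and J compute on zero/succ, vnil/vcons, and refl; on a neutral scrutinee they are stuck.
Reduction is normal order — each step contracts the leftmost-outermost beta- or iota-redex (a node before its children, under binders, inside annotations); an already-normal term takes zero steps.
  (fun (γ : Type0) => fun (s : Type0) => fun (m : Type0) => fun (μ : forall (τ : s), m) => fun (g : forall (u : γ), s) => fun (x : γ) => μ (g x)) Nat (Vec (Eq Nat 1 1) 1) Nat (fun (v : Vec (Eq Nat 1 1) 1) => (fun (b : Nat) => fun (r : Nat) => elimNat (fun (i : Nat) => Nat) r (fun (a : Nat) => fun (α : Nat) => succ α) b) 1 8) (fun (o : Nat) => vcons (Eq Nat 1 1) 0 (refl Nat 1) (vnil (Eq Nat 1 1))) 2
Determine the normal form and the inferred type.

resulting normal form:
  9
inferred type:
  Nat
observation: normalization takes exactly 13 steps under the normal-order strategy.


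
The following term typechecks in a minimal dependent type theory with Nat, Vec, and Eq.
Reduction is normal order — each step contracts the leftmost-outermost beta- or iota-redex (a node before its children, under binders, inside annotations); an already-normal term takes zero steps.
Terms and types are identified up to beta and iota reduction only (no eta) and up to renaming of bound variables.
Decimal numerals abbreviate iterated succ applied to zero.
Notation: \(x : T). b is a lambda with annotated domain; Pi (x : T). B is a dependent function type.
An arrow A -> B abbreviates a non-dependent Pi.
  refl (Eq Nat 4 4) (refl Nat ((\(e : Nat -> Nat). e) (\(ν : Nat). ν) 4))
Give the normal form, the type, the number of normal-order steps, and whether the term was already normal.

normal form:
  refl (Eq Nat 4 4) (refl Nat 4)
inferred type:
  Eq (Eq Nat 4 4) (refl Nat 4) (refl Nat 4)
steps to reach normal form (normal order): 2
term was already normal: no
first redex: a beta-redex


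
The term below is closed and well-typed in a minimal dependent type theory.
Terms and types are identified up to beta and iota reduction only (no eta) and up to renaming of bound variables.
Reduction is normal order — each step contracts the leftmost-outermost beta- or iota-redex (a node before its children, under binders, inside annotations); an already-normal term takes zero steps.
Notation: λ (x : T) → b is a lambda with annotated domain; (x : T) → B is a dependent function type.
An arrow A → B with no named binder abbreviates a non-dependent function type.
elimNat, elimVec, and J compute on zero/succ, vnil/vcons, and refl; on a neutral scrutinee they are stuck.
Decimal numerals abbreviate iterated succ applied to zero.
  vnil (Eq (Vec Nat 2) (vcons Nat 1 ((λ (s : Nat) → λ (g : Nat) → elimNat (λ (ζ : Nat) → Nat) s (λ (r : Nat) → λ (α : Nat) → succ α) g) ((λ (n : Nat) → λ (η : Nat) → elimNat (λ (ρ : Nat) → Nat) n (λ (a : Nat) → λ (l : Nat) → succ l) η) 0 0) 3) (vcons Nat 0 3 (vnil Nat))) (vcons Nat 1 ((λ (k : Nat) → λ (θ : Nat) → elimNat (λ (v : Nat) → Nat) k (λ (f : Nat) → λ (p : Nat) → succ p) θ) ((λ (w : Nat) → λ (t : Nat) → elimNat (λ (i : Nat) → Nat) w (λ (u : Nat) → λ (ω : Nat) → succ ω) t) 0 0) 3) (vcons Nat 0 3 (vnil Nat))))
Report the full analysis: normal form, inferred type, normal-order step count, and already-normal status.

normal form:
  vnil (Eq (Vec Nat 2) (vcons Nat 1 3 (vcons Nat 0 3 (vnil Nat))) (vcons Nat 1 3 (vcons Nat 0 3 (vnil Nat))))
inferred type:
  Vec (Eq (Vec Nat 2) (vcons Nat 1 3 (vcons Nat 0 3 (vnil Nat))) (vcons Nat 1 3 (vcons Nat 0 3 (vnil Nat)))) 0
reduction steps (normal order): 30
started in normal form: no
first redex: a beta-redex


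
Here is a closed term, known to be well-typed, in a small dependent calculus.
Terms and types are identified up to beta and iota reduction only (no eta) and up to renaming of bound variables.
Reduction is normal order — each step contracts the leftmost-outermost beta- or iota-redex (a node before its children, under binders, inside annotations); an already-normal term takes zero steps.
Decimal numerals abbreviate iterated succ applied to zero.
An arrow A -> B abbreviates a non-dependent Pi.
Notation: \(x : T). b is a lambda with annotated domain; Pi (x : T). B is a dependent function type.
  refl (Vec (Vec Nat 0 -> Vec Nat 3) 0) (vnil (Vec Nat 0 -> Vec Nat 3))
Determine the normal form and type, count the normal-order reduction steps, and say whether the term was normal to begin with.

reduced normal form:
  refl (Vec (Vec Nat 0 -> Vec Nat 3) 0) (vnil (Vec Nat 0 -> Vec Nat 3))
type:
  Eq (Vec (Vec Nat 0 -> Vec Nat 3) 0) (vnil (Vec Nat 0 -> Vec Nat 3)) (vnil (Vec Nat 0 -> Vec Nat 3))
normal-order step count: 0
already normal: yes


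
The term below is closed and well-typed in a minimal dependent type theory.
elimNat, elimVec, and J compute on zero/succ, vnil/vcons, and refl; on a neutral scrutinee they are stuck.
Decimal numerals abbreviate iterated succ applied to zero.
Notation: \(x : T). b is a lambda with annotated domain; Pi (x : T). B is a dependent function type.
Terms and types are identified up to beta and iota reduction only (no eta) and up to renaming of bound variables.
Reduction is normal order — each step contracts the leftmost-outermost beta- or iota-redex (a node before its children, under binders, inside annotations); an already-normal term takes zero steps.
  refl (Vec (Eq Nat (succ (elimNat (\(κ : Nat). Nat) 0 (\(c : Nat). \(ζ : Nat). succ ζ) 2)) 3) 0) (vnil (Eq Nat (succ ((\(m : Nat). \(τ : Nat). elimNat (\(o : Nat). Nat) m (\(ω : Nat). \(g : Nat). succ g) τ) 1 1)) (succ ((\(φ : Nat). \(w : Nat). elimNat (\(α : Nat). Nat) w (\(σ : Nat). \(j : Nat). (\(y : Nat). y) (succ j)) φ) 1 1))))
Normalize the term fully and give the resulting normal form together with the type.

resulting normal form:
  refl (Vec (Eq Nat 3 3) 0) (vnil (Eq Nat 3 3))
type:
  Eq (Vec (Eq Nat 3 3) 0) (vnil (Eq Nat 3 3)) (vnil (Eq Nat 3 3))
observation: 20 normal-order steps normalize the term, beginning with an elimNat iota-redex.


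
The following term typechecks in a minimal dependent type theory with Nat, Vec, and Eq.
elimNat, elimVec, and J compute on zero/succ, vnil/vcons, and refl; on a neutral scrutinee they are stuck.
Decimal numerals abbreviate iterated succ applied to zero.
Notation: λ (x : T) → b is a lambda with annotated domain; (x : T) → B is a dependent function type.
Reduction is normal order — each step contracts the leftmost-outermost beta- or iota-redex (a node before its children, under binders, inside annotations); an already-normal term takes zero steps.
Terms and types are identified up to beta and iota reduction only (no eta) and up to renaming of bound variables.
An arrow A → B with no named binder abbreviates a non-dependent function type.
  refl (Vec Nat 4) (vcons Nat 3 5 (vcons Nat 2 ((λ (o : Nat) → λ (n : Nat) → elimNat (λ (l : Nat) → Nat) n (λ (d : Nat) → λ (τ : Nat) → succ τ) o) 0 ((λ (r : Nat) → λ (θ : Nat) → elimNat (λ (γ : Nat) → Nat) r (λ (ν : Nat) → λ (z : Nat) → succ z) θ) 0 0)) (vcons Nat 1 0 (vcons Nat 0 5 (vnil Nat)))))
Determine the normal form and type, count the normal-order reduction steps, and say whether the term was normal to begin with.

reduced normal form:
  refl (Vec Nat 4) (vcons Nat 3 5 (vcons Nat 2 0 (vcons Nat 1 0 (vcons Nat 0 5 (vnil Nat)))))
inferred type:
  Eq (Vec Nat 4) (vcons Nat 3 5 (vcons Nat 2 0 (vcons Nat 1 0 (vcons Nat 0 5 (vnil Nat))))) (vcons Nat 3 5 (vcons Nat 2 0 (vcons Nat 1 0 (vcons Nat 0 5 (vnil Nat)))))
reduction steps (normal order): 6
term was already normal: no
first contracted redex: a beta-redex


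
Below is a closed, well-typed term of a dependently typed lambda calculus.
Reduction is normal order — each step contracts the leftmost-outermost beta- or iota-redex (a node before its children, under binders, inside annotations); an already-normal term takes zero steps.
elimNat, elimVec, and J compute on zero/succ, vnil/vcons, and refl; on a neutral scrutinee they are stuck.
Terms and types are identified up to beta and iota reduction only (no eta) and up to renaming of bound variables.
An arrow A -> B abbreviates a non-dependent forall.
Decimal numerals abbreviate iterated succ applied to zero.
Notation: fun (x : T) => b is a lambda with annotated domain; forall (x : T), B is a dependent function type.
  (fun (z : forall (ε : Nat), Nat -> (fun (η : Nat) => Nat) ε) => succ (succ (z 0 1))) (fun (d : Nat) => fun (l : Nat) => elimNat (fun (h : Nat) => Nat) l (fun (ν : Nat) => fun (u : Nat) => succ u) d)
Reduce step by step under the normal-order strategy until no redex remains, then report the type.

normal-order reduction sequence:
  (fun (z : forall (ε : Nat), Nat -> (fun (η : Nat) => Nat) ε) => succ (succ (z 0 1))) (fun (d : Nat) => fun (l : Nat) => elimNat (fun (h : Nat) => Nat) l (fun (ν : Nat) => fun (u : Nat) => succ u) d)
  ~> succ (succ ((fun (z : Nat) => fun (ε : Nat) => elimNat (fun (η : Nat) => Nat) ε (fun (d : Nat) => fun (l : Nat) => succ l) z) 0 1))
  ~> succ (succ ((fun (z : Nat) => elimNat (fun (ε : Nat) => Nat) z (fun (η : Nat) => fun (d : Nat) => succ d) 0) 1))
  ~> succ (succ (elimNat (fun (z : Nat) => Nat) 1 (fun (ε : Nat) => fun (η : Nat) => succ η) 0))
  ~> 3
inferred type:
  Nat


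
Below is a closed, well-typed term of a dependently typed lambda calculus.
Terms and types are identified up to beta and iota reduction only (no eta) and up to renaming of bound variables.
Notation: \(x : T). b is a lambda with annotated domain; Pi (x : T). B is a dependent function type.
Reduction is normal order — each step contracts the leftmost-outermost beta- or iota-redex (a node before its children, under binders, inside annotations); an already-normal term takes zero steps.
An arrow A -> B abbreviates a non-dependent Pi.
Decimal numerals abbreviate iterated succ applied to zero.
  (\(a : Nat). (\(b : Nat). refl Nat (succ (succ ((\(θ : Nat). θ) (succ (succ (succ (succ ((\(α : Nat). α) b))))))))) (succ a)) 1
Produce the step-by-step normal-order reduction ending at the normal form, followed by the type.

normal-order reduction sequence:
  (\(a : Nat). (\(b : Nat). refl Nat (succ (succ ((\(θ : Nat). θ) (succ (succ (succ (succ ((\(α : Nat). α) b))))))))) (succ a)) 1
  ~> (\(a : Nat). refl Nat (succ (succ ((\(b : Nat). b) (succ (succ (succ (succ ((\(θ : Nat). θ) a))))))))) 2
  ~> refl Nat (succ (succ ((\(a : Nat). a) (succ (succ (succ (succ ((\(b : Nat). b) 2))))))))
  ~> refl Nat (succ (succ (succ (succ (succ (succ ((\(a : Nat). a) 2)))))))
  ~> refl Nat 8
inferred type:
  Eq Nat 8 8


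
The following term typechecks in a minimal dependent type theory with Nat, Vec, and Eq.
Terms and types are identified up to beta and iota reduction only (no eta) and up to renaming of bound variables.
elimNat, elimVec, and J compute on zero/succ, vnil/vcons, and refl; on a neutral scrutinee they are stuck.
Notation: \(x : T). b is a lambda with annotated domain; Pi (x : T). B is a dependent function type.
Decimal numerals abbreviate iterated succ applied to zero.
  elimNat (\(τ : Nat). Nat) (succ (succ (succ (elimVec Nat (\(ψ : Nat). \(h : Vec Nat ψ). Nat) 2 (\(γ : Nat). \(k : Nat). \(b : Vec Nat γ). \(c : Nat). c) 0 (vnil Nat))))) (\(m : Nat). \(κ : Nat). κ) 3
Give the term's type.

the term's type:
  Nat


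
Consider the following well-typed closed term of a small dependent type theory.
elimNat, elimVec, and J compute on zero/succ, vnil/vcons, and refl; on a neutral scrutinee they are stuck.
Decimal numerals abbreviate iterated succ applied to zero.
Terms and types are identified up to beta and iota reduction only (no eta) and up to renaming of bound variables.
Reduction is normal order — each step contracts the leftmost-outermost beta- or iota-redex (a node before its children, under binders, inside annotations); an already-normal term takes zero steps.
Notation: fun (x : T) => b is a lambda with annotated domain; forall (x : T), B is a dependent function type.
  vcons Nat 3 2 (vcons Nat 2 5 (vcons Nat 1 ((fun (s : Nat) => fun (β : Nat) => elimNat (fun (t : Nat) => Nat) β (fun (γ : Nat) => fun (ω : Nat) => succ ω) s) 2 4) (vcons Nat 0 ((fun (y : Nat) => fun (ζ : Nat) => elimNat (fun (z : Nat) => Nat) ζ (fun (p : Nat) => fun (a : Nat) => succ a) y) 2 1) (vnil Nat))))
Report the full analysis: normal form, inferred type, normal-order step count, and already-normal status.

reduced normal form:
  vcons Nat 3 2 (vcons Nat 2 5 (vcons Nat 1 6 (vcons Nat 0 3 (vnil Nat))))
the term's type:
  Vec Nat 4
normal-order step count: 18
already normal: no
first contracted redex: a beta-redex


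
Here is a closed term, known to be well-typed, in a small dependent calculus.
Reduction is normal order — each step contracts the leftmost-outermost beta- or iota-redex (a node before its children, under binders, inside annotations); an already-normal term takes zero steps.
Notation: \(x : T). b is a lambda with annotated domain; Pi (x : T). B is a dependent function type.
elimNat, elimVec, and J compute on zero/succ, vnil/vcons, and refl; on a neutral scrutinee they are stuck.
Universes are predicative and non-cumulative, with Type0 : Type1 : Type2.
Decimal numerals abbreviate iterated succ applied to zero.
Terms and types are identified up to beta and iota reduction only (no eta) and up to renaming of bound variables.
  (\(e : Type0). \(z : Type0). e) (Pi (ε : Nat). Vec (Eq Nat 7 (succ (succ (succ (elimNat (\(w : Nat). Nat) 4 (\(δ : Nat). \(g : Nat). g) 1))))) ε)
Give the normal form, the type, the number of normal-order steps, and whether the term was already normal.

reduced normal form:
  \(e : Type0). Pi (z : Nat). Vec (Eq Nat 7 7) z
type:
  Pi (e : Type0). Type0
reduction steps (normal order): 5
already normal: no
first contracted redex: a beta-redex


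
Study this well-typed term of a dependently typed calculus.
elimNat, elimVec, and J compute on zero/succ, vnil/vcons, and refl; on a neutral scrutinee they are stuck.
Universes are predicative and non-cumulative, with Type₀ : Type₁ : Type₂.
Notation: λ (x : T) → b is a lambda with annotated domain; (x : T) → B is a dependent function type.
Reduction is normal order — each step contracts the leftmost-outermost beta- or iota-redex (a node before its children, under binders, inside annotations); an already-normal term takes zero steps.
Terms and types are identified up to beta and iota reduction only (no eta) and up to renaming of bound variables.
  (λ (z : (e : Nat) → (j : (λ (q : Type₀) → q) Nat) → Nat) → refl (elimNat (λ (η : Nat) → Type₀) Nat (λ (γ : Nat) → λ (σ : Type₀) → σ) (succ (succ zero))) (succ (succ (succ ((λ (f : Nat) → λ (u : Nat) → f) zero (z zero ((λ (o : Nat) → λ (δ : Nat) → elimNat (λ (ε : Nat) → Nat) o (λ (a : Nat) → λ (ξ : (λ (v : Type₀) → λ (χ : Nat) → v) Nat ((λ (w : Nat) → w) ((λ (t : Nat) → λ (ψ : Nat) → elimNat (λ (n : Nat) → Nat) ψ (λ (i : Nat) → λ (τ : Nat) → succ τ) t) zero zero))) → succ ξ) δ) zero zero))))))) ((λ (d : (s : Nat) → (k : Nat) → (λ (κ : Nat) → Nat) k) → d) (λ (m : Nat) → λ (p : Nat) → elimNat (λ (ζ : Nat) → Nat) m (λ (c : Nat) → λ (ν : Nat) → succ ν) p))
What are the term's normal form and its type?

normal form:
  refl Nat (succ (succ (succ zero)))
inferred type:
  Eq Nat (succ (succ (succ zero))) (succ (succ (succ zero)))


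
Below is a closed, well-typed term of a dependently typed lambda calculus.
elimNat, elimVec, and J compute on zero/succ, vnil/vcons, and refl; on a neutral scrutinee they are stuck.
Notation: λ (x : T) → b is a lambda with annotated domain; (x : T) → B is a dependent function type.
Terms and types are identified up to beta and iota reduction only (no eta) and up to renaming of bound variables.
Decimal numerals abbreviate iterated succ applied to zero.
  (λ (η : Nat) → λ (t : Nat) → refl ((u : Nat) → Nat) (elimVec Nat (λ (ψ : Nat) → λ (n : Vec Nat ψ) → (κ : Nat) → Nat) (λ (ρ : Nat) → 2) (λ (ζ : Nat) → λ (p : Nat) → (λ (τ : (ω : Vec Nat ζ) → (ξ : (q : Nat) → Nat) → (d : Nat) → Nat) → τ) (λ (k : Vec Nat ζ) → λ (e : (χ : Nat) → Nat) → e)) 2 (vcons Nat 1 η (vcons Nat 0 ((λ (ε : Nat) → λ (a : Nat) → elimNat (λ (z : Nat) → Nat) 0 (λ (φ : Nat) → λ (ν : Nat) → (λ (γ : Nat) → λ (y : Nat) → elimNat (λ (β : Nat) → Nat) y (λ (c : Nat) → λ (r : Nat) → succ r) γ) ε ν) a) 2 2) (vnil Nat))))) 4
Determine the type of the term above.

type:
  (η : Nat) → Eq ((t : Nat) → Nat) (λ (u : Nat) → 2) (λ (ψ : Nat) → 2)


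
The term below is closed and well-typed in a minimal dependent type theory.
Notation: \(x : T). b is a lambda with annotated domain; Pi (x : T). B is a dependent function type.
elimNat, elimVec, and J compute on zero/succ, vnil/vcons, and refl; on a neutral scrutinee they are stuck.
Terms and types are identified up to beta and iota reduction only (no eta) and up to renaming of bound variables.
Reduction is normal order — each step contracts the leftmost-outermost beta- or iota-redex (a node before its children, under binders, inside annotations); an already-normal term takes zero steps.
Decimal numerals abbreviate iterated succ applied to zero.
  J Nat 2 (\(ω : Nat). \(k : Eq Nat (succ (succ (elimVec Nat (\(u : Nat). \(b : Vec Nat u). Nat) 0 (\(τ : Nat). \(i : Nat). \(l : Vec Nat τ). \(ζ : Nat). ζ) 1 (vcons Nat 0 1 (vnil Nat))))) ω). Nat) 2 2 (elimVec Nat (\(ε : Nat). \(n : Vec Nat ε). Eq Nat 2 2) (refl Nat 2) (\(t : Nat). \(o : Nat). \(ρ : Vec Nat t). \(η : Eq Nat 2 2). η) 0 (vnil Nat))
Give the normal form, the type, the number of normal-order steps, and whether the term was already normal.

resulting normal form:
  2
the term's type:
  Nat
steps to reach normal form (normal order): 8
term was already normal: no
first redex: an elimVec iota-redex


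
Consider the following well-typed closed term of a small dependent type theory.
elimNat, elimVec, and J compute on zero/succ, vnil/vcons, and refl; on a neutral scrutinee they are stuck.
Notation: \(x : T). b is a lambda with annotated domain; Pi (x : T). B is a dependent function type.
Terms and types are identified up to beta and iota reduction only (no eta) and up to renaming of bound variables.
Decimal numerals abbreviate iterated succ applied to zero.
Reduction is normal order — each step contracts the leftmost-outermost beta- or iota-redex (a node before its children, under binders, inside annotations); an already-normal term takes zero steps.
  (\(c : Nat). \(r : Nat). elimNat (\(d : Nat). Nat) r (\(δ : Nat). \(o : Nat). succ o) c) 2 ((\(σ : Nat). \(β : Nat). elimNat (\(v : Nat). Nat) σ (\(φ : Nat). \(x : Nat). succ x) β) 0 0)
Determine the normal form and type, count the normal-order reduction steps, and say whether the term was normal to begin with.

normal form:
  2
the term's type:
  Nat
steps to reach normal form (normal order): 12
already normal: no
first contracted redex: a beta-redex


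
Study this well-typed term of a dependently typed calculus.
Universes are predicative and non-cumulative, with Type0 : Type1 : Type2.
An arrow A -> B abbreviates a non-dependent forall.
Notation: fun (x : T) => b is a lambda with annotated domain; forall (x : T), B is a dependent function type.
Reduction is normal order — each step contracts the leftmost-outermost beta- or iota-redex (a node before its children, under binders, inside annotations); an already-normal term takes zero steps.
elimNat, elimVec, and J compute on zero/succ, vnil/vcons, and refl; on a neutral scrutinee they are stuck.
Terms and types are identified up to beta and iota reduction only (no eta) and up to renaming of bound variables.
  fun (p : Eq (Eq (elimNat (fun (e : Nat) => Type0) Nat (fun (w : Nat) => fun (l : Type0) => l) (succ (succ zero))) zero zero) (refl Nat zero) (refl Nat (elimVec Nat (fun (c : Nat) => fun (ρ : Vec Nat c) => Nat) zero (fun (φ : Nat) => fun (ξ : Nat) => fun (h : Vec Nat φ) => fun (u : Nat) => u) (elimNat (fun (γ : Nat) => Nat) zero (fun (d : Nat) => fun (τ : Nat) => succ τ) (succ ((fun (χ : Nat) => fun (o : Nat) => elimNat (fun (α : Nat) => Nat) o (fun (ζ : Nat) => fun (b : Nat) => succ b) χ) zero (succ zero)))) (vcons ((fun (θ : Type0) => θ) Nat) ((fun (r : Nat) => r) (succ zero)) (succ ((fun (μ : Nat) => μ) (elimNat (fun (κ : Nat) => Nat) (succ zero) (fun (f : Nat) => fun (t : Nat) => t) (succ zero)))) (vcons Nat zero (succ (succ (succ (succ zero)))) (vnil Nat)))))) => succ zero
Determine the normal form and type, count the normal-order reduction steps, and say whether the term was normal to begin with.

reduced normal form:
  fun (p : Eq (Eq Nat zero zero) (refl Nat zero) (refl Nat zero)) => succ zero
type:
  Eq (Eq Nat zero zero) (refl Nat zero) (refl Nat zero) -> Nat
steps to reach normal form (normal order): 18
started in normal form: no
first contracted redex: an elimNat iota-redex


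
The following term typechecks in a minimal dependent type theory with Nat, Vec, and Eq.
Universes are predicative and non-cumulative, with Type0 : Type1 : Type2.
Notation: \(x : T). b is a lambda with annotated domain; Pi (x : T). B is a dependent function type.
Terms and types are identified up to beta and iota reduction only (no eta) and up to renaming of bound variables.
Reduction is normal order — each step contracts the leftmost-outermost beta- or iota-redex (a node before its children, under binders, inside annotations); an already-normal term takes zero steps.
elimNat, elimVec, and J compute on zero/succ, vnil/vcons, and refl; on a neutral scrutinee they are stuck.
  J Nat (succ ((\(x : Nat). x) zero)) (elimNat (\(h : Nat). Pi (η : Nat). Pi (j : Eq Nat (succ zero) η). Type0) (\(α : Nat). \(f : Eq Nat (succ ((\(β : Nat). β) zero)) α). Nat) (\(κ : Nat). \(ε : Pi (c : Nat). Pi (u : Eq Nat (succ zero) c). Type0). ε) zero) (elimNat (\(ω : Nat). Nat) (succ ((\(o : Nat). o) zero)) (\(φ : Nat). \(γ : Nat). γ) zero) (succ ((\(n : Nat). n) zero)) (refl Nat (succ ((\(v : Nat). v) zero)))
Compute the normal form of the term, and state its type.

normal form:
  succ zero
inferred type:
  Nat
observation: reduction starts at a J iota-redex, and 3 normal-order steps reach the normal form.


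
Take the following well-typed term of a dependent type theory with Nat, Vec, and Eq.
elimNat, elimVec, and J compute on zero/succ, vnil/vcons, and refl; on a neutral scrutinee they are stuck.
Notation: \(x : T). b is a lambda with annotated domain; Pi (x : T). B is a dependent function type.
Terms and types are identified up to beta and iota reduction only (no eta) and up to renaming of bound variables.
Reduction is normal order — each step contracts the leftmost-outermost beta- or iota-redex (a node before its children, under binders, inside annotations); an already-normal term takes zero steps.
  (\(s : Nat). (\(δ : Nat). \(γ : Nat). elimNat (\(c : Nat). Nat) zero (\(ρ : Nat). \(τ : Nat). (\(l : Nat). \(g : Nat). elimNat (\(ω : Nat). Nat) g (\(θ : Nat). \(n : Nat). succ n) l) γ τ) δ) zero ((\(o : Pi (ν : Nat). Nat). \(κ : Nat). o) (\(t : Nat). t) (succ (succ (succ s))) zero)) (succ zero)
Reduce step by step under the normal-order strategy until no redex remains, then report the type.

normal-order reduction:
  (\(s : Nat). (\(δ : Nat). \(γ : Nat). elimNat (\(c : Nat). Nat) zero (\(ρ : Nat). \(τ : Nat). (\(l : Nat). \(g : Nat). elimNat (\(ω : Nat). Nat) g (\(θ : Nat). \(n : Nat). succ n) l) γ τ) δ) zero ((\(o : Pi (ν : Nat). Nat). \(κ : Nat). o) (\(t : Nat). t) (succ (succ (succ s))) zero)) (succ zero)
  ~> (\(s : Nat). \(δ : Nat). elimNat (\(γ : Nat). Nat) zero (\(c : Nat). \(ρ : Nat). (\(τ : Nat). \(l : Nat). elimNat (\(g : Nat). Nat) l (\(ω : Nat). \(θ : Nat). succ θ) τ) δ ρ) s) zero ((\(n : Pi (o : Nat). Nat). \(ν : Nat). n) (\(κ : Nat). κ) (succ (succ (succ (succ zero)))) zero)
  ~> (\(s : Nat). elimNat (\(δ : Nat). Nat) zero (\(γ : Nat). \(c : Nat). (\(ρ : Nat). \(τ : Nat). elimNat (\(l : Nat). Nat) τ (\(g : Nat). \(ω : Nat). succ ω) ρ) s c) zero) ((\(θ : Pi (n : Nat). Nat). \(o : Nat). θ) (\(ν : Nat). ν) (succ (succ (succ (succ zero)))) zero)
  ~> elimNat (\(s : Nat). Nat) zero (\(δ : Nat). \(γ : Nat). (\(c : Nat). \(ρ : Nat). elimNat (\(τ : Nat). Nat) ρ (\(l : Nat). \(g : Nat). succ g) c) ((\(ω : Pi (θ : Nat). Nat). \(n : Nat). ω) (\(o : Nat). o) (succ (succ (succ (succ zero)))) zero) γ) zero
  ~> zero
the term's type:
  Nat


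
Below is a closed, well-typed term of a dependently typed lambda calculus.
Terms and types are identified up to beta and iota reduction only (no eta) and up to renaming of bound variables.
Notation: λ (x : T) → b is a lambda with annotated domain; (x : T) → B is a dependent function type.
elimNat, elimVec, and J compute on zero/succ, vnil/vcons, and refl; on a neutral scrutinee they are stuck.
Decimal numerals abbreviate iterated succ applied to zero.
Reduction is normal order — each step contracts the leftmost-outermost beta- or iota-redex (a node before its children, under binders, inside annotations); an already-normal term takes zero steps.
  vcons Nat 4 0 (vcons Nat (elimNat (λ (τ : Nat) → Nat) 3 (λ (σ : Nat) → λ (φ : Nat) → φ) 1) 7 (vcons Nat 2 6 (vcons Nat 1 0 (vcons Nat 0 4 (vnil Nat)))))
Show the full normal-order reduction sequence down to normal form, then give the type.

normal-order reduction:
  vcons Nat 4 0 (vcons Nat (elimNat (λ (τ : Nat) → Nat) 3 (λ (σ : Nat) → λ (φ : Nat) → φ) 1) 7 (vcons Nat 2 6 (vcons Nat 1 0 (vcons Nat 0 4 (vnil Nat)))))
  ~> vcons Nat 4 0 (vcons Nat ((λ (τ : Nat) → λ (σ : Nat) → σ) 0 (elimNat (λ (φ : Nat) → Nat) 3 (λ (s : Nat) → λ (ν : Nat) → ν) 0)) 7 (vcons Nat 2 6 (vcons Nat 1 0 (vcons Nat 0 4 (vnil Nat)))))
  ~> vcons Nat 4 0 (vcons Nat ((λ (τ : Nat) → τ) (elimNat (λ (σ : Nat) → Nat) 3 (λ (φ : Nat) → λ (s : Nat) → s) 0)) 7 (vcons Nat 2 6 (vcons Nat 1 0 (vcons Nat 0 4 (vnil Nat)))))
  ~> vcons Nat 4 0 (vcons Nat (elimNat (λ (τ : Nat) → Nat) 3 (λ (σ : Nat) → λ (φ : Nat) → φ) 0) 7 (vcons Nat 2 6 (vcons Nat 1 0 (vcons Nat 0 4 (vnil Nat)))))
  ~> vcons Nat 4 0 (vcons Nat 3 7 (vcons Nat 2 6 (vcons Nat 1 0 (vcons Nat 0 4 (vnil Nat)))))
type:
  Vec Nat 5


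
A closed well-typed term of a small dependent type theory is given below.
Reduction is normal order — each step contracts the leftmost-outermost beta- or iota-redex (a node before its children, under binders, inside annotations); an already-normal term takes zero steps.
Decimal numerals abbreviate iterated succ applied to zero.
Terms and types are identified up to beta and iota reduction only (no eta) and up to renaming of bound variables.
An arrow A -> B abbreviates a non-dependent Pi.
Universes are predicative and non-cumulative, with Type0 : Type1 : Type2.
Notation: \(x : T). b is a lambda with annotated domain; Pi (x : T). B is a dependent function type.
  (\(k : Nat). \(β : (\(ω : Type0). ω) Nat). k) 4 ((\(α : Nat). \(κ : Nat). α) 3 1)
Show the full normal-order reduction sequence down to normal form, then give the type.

normal-order reduction:
  (\(k : Nat). \(β : (\(ω : Type0). ω) Nat). k) 4 ((\(α : Nat). \(κ : Nat). α) 3 1)
  ~> (\(k : (\(β : Type0). β) Nat). 4) ((\(ω : Nat). \(α : Nat). ω) 3 1)
  ~> 4
the term's type:
  Nat


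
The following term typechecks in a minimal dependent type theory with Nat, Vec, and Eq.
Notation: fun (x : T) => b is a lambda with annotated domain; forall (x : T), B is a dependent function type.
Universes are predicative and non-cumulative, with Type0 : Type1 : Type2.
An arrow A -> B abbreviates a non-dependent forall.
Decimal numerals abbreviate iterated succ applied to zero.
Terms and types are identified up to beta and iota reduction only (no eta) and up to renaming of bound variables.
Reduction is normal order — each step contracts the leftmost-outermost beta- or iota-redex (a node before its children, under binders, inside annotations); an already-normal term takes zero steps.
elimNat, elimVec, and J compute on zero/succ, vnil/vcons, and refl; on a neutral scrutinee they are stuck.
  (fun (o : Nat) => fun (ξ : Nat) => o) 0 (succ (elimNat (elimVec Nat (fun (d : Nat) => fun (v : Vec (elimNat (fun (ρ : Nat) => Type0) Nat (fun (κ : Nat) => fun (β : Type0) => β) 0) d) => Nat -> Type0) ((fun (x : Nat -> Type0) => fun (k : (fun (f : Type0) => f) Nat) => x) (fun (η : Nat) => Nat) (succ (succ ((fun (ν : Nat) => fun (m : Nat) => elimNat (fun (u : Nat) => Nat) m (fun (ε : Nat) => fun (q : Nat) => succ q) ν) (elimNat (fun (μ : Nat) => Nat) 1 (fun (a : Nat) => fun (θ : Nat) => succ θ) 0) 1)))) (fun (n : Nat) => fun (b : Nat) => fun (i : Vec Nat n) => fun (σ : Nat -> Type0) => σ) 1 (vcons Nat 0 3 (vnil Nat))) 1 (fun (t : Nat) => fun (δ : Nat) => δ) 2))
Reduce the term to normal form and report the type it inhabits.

reduced normal form:
  0
type:
  Nat
observation: the first redex contracted is a beta-redex; the normal form is reached in 2 normal-order steps.


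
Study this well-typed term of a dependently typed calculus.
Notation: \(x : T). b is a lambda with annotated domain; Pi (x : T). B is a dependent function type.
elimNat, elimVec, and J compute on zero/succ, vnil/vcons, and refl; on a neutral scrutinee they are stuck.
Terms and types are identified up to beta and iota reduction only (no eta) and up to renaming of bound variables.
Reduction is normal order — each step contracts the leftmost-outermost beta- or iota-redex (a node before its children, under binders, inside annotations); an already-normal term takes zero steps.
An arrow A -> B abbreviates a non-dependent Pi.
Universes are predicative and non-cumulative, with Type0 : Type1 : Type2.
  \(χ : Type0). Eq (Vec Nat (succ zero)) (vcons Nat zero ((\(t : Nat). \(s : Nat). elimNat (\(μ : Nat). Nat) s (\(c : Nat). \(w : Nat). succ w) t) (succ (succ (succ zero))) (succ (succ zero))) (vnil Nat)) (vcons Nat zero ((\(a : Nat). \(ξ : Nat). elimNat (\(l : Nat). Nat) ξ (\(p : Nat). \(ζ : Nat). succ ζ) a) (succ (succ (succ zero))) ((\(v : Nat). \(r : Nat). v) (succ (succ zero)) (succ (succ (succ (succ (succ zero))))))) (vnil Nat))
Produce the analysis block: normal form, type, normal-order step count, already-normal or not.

normal form:
  \(χ : Type0). Eq (Vec Nat (succ zero)) (vcons Nat zero (succ (succ (succ (succ (succ zero))))) (vnil Nat)) (vcons Nat zero (succ (succ (succ (succ (succ zero))))) (vnil Nat))
the term's type:
  Type0 -> Type0
reduction steps (normal order): 26
term was already normal: no
first contracted redex: a beta-redex


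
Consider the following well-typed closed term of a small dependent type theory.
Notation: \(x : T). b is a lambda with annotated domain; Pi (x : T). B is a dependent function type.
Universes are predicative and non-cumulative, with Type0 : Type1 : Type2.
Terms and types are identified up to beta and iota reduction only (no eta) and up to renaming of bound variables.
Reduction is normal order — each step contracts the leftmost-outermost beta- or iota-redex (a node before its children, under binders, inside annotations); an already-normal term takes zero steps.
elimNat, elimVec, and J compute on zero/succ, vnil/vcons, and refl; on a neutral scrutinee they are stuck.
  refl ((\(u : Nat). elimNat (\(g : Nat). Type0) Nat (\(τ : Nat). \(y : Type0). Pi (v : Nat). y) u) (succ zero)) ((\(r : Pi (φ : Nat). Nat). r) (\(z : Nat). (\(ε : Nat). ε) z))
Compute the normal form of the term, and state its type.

normal form:
  refl (Pi (u : Nat). Nat) (\(g : Nat). g)
type:
  Eq (Pi (u : Nat). Nat) (\(g : Nat). g) (\(τ : Nat). τ)


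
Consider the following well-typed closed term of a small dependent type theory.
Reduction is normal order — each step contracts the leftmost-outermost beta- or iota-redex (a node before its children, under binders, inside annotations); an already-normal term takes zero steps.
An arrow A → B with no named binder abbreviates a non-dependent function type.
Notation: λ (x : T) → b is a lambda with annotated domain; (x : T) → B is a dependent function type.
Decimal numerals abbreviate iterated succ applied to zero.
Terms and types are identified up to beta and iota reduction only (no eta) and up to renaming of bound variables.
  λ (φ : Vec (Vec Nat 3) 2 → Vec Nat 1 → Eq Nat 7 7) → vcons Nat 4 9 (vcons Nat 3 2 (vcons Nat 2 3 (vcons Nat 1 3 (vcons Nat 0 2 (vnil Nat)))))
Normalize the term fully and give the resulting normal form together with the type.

reduced normal form:
  λ (φ : Vec (Vec Nat 3) 2 → Vec Nat 1 → Eq Nat 7 7) → vcons Nat 4 9 (vcons Nat 3 2 (vcons Nat 2 3 (vcons Nat 1 3 (vcons Nat 0 2 (vnil Nat)))))
inferred type:
  (Vec (Vec Nat 3) 2 → Vec Nat 1 → Eq Nat 7 7) → Vec Nat 5
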